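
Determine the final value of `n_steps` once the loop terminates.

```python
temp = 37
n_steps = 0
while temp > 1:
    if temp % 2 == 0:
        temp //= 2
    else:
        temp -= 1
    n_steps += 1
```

Let's trace through this code step by step.

Initialize: temp = 37
Initialize: n_steps = 0
Entering loop: while temp > 1:
After iteration 1: temp = 36, n_steps = 1
After iteration 2: temp = 18, n_steps = 2
After iteration 3: temp = 9, n_steps = 3
After iteration 4: temp = 8, n_steps = 4
After iteration 5: temp = 4, n_steps = 5
After iteration 6: temp = 2, n_steps = 6
After iteration 7: temp = 1, n_steps = 7
Loop ends.

Final answer: 7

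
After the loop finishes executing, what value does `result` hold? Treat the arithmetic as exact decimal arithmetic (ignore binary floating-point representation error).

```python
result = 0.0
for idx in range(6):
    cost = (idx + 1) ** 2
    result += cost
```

Let's trace through this code step by step.

Initialize: result = 0.0
Entering loop: for idx in range(6):
After iteration 1: idx = 0, result = 1.0, cost = 1
After iteration 2: idx = 1, result = 5.0, cost = 4
After iteration 3: idx = 2, result = 14.0, cost = 9
After iteration 4: idx = 3, result = 30.0, cost = 16
After iteration 5: idx = 4, result = 55.0, cost = 25
After iteration 6: idx = 5, result = 91.0, cost = 36
Loop ends.

Final answer: 91.0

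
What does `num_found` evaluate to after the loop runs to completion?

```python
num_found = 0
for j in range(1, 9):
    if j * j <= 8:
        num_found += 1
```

Let's trace through this code step by step.

Initialize: num_found = 0
Entering loop: for j in range(1, 9):
After iteration 1: j = 1, num_found = 1
After iteration 2: j = 2, num_found = 2
After iteration 3: j = 3, num_found = 2
After iteration 4: j = 4, num_found = 2
After iteration 5: j = 5, num_found = 2
After iteration 6: j = 6, num_found = 2
After iteration 7: j = 7, num_found = 2
After iteration 8: j = 8, num_found = 2
Loop ends.

Final answer: 2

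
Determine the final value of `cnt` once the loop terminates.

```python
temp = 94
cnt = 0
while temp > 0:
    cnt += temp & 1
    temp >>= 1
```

Let's trace through this code step by step.

Initialize: temp = 94
Initialize: cnt = 0
Entering loop: while temp > 0:
After iteration 1: temp = 47, cnt = 0
After iteration 2: temp = 23, cnt = 1
After iteration 3: temp = 11, cnt = 2
After iteration 4: temp = 5, cnt = 3
After iteration 5: temp = 2, cnt = 4
After iteration 6: temp = 1, cnt = 4
After iteration 7: temp = 0, cnt = 5
Loop ends.

Final answer: 5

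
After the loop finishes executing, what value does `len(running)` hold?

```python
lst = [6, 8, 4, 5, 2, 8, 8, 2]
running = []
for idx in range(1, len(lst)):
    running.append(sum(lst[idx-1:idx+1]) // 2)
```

Let's trace through this code step by step.

Initialize: lst = [6, 8, 4, 5, 2, 8, 8, 2]
Initialize: running = []
Entering loop: for idx in range(1, len(lst)):
After iteration 1: idx = 1, running = [7]
After iteration 2: idx = 2, running = [7, 6]
After iteration 3: idx = 3, running = [7, 6, 4]
After iteration 4: idx = 4, running = [7, 6, 4, 3]
After iteration 5: idx = 5, running = [7, 6, 4, 3, 5]
After iteration 6: idx = 6, running = [7, 6, 4, 3, 5, 8]
After iteration 7: idx = 7, running = [7, 6, 4, 3, 5, 8, 5]
Loop ends.
len(running) = 7

Final answer: 7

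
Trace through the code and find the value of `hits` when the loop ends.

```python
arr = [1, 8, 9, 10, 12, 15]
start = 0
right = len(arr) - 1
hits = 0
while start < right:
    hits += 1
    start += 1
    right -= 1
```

Let's trace through this code step by step.

Initialize: arr = [1, 8, 9, 10, 12, 15]
Initialize: start = 0
Initialize: right = 5
Initialize: hits = 0
Entering loop: while start < right:
After iteration 1: start = 1, right = 4, hits = 1
After iteration 2: start = 2, right = 3, hits = 2
After iteration 3: start = 3, right = 2, hits = 3
Loop ends.

Final answer: 3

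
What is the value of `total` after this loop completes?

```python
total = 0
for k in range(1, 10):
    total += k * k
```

Let's trace through this code step by step.

Initialize: total = 0
Entering loop: for k in range(1, 10):
After iteration 1: k = 1, total = 1
After iteration 2: k = 2, total = 5
After iteration 3: k = 3, total = 14
After iteration 4: k = 4, total = 30
After iteration 5: k = 5, total = 55
After iteration 6: k = 6, total = 91
After iteration 7: k = 7, total = 140
After iteration 8: k = 8, total = 204
After iteration 9: k = 9, total = 285
Loop ends.

Final answer: 285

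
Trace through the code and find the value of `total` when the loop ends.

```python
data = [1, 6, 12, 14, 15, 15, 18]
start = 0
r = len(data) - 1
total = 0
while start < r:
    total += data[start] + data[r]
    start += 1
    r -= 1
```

Let's trace through this code step by step.

Initialize: data = [1, 6, 12, 14, 15, 15, 18]
Initialize: start = 0
Initialize: r = 6
Initialize: total = 0
Entering loop: while start < r:
After iteration 1: start = 1, r = 5, total = 19
After iteration 2: start = 2, r = 4, total = 40
After iteration 3: start = 3, r = 3, total = 67
Loop ends.

Final answer: 67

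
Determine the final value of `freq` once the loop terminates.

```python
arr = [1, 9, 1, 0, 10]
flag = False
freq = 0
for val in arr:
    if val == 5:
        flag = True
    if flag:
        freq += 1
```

Let's trace through this code step by step.

Initialize: arr = [1, 9, 1, 0, 10]
Initialize: flag = False
Initialize: freq = 0
Entering loop: for val in arr:
After iteration 1: val = 1, freq = 0
After iteration 2: val = 9, freq = 0
After iteration 3: val = 1, freq = 0
After iteration 4: val = 0, freq = 0
After iteration 5: val = 10, freq = 0
Loop ends.

Final answer: 0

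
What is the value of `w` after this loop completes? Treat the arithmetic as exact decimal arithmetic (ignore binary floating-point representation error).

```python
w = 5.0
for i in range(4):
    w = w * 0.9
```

Let's trace through this code step by step.

Initialize: w = 5.0
Entering loop: for i in range(4):
After iteration 1: i = 0, w = 4.5
After iteration 2: i = 1, w = 4.05
After iteration 3: i = 2, w = 3.645
After iteration 4: i = 3, w = 3.2805
Loop ends.

Final answer: 3.2805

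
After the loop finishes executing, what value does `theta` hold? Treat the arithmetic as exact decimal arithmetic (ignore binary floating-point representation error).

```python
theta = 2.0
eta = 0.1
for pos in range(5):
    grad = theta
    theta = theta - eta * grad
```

Let's trace through this code step by step.

Initialize: theta = 2.0
Initialize: eta = 0.1
Entering loop: for pos in range(5):
After iteration 1: pos = 0, theta = 1.8, grad = 2.0
After iteration 2: pos = 1, theta = 1.62, grad = 1.8
After iteration 3: pos = 2, theta = 1.458, grad = 1.62
After iteration 4: pos = 3, theta = 1.3122, grad = 1.458
After iteration 5: pos = 4, theta = 1.18098, grad = 1.3122
Loop ends.

Final answer: 1.18098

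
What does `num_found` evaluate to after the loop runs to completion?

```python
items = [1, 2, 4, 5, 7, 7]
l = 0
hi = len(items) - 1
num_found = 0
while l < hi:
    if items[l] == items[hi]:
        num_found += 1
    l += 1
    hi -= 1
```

Let's trace through this code step by step.

Initialize: items = [1, 2, 4, 5, 7, 7]
Initialize: l = 0
Initialize: hi = 5
Initialize: num_found = 0
Entering loop: while l < hi:
After iteration 1: l = 1, hi = 4, num_found = 0
After iteration 2: l = 2, hi = 3, num_found = 0
After iteration 3: l = 3, hi = 2, num_found = 0
Loop ends.

Final answer: 0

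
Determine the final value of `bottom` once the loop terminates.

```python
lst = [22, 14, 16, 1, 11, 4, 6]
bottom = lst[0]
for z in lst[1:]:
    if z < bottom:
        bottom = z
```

Let's trace through this code step by step.

Initialize: lst = [22, 14, 16, 1, 11, 4, 6]
Initialize: bottom = 22
Entering loop: for z in lst[1:]:
After iteration 1: z = 14, bottom = 14
After iteration 2: z = 16, bottom = 14
After iteration 3: z = 1, bottom = 1
After iteration 4: z = 11, bottom = 1
After iteration 5: z = 4, bottom = 1
After iteration 6: z = 6, bottom = 1
Loop ends.

Final answer: 1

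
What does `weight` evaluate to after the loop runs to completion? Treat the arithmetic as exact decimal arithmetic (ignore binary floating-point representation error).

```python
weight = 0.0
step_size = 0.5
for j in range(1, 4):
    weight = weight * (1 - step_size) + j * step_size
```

Let's trace through this code step by step.

Initialize: weight = 0.0
Initialize: step_size = 0.5
Entering loop: for j in range(1, 4):
After iteration 1: j = 1, weight = 0.5
After iteration 2: j = 2, weight = 1.25
After iteration 3: j = 3, weight = 2.125
Loop ends.

Final answer: 2.125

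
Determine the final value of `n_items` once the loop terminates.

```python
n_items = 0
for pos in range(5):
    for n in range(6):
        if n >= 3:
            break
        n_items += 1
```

Let's trace through this code step by step.

Initialize: n_items = 0
Entering loop: for pos in range(5):
After iteration 1: pos = 0, n_items = 3
After iteration 2: pos = 1, n_items = 6
After iteration 3: pos = 2, n_items = 9
After iteration 4: pos = 3, n_items = 12
After iteration 5: pos = 4, n_items = 15
Loop ends.

Final answer: 15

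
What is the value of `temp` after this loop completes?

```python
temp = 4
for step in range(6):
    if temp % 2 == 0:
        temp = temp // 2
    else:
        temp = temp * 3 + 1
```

Let's trace through this code step by step.

Initialize: temp = 4
Entering loop: for step in range(6):
After iteration 1: step = 0, temp = 2
After iteration 2: step = 1, temp = 1
After iteration 3: step = 2, temp = 4
After iteration 4: step = 3, temp = 2
After iteration 5: step = 4, temp = 1
After iteration 6: step = 5, temp = 4
Loop ends.

Final answer: 4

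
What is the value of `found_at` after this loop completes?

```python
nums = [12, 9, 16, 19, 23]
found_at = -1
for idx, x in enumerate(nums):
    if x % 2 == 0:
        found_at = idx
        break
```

Let's trace through this code step by step.

Initialize: nums = [12, 9, 16, 19, 23]
Initialize: found_at = -1
Entering loop: for idx, x in enumerate(nums):
After iteration 1: idx = 0, x = 12, found_at = 0
Loop ends.

Final answer: 0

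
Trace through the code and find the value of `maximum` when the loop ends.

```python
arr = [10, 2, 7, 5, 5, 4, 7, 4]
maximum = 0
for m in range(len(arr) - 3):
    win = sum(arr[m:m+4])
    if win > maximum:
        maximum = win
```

Let's trace through this code step by step.

Initialize: arr = [10, 2, 7, 5, 5, 4, 7, 4]
Initialize: maximum = 0
Entering loop: for m in range(len(arr) - 3):
After iteration 1: m = 0, maximum = 24, win = 24
After iteration 2: m = 1, maximum = 24, win = 19
After iteration 3: m = 2, maximum = 24, win = 21
After iteration 4: m = 3, maximum = 24, win = 21
After iteration 5: m = 4, maximum = 24, win = 20
Loop ends.

Final answer: 24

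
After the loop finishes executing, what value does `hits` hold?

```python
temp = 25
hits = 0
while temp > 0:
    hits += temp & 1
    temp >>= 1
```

Let's trace through this code step by step.

Initialize: temp = 25
Initialize: hits = 0
Entering loop: while temp > 0:
After iteration 1: temp = 12, hits = 1
After iteration 2: temp = 6, hits = 1
After iteration 3: temp = 3, hits = 1
After iteration 4: temp = 1, hits = 2
After iteration 5: temp = 0, hits = 3
Loop ends.

Final answer: 3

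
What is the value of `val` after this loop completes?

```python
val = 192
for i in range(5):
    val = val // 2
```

Let's trace through this code step by step.

Initialize: val = 192
Entering loop: for i in range(5):
After iteration 1: i = 0, val = 96
After iteration 2: i = 1, val = 48
After iteration 3: i = 2, val = 24
After iteration 4: i = 3, val = 12
After iteration 5: i = 4, val = 6
Loop ends.

Final answer: 6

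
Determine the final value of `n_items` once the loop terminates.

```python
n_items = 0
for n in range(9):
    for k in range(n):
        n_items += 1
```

Let's trace through this code step by step.

Initialize: n_items = 0
Entering loop: for n in range(9):
After iteration 1: n = 0, n_items = 0
After iteration 2: n = 1, n_items = 1, k = 0
After iteration 3: n = 2, n_items = 3, k = 1
After iteration 4: n = 3, n_items = 6, k = 2
After iteration 5: n = 4, n_items = 10, k = 3
After iteration 6: n = 5, n_items = 15, k = 4
After iteration 7: n = 6, n_items = 21, k = 5
After iteration 8: n = 7, n_items = 28, k = 6
After iteration 9: n = 8, n_items = 36, k = 7
Loop ends.

Final answer: 36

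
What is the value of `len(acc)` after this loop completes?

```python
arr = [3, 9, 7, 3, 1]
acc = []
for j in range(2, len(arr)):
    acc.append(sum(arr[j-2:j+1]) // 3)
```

Let's trace through this code step by step.

Initialize: arr = [3, 9, 7, 3, 1]
Initialize: acc = []
Entering loop: for j in range(2, len(arr)):
After iteration 1: j = 2, acc = [6]
After iteration 2: j = 3, acc = [6, 6]
After iteration 3: j = 4, acc = [6, 6, 3]
Loop ends.
len(acc) = 3

Final answer: 3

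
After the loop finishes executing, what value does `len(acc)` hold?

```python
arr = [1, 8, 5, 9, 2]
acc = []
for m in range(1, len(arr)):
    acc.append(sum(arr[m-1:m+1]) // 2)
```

Let's trace through this code step by step.

Initialize: arr = [1, 8, 5, 9, 2]
Initialize: acc = []
Entering loop: for m in range(1, len(arr)):
After iteration 1: m = 1, acc = [4]
After iteration 2: m = 2, acc = [4, 6]
After iteration 3: m = 3, acc = [4, 6, 7]
After iteration 4: m = 4, acc = [4, 6, 7, 5]
Loop ends.
len(acc) = 4

Final answer: 4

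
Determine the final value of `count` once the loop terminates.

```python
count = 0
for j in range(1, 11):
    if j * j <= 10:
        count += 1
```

Let's trace through this code step by step.

Initialize: count = 0
Entering loop: for j in range(1, 11):
After iteration 1: j = 1, count = 1
After iteration 2: j = 2, count = 2
After iteration 3: j = 3, count = 3
After iteration 4: j = 4, count = 3
After iteration 5: j = 5, count = 3
After iteration 6: j = 6, count = 3
After iteration 7: j = 7, count = 3
After iteration 8: j = 8, count = 3
After iteration 9: j = 9, count = 3
After iteration 10: j = 10, count = 3
Loop ends.

Final answer: 3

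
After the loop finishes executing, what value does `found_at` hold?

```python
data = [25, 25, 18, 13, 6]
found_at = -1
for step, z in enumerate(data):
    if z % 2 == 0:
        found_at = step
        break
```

Let's trace through this code step by step.

Initialize: data = [25, 25, 18, 13, 6]
Initialize: found_at = -1
Entering loop: for step, z in enumerate(data):
After iteration 1: step = 0, z = 25, found_at = -1
After iteration 2: step = 1, z = 25, found_at = -1
After iteration 3: step = 2, z = 18, found_at = 2
Loop ends.

Final answer: 2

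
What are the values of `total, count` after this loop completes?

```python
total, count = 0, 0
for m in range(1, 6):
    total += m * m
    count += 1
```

Let's trace through this code step by step.

Initialize: total = 0
Initialize: count = 0
Entering loop: for m in range(1, 6):
After iteration 1: m = 1, total = 1, count = 1
After iteration 2: m = 2, total = 5, count = 2
After iteration 3: m = 3, total = 14, count = 3
After iteration 4: m = 4, total = 30, count = 4
After iteration 5: m = 5, total = 55, count = 5
Loop ends.

Final answer: 55, 5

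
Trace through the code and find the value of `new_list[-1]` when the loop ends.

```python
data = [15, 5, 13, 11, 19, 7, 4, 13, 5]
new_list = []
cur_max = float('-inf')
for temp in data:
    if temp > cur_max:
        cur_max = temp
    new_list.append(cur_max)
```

Let's trace through this code step by step.

Initialize: data = [15, 5, 13, 11, 19, 7, 4, 13, 5]
Initialize: new_list = []
Initialize: cur_max = -inf
Entering loop: for temp in data:
After iteration 1: temp = 15, new_list = [15], cur_max = 15
After iteration 2: temp = 5, new_list = [15, 15], cur_max = 15
After iteration 3: temp = 13, new_list = [15, 15, 15], cur_max = 15
After iteration 4: temp = 11, new_list = [15, 15, 15, 15], cur_max = 15
After iteration 5: temp = 19, new_list = [15, 15, 15, 15, 19], cur_max = 19
After iteration 6: temp = 7, new_list = [15, 15, 15, 15, 19, 19], cur_max = 19
After iteration 7: temp = 4, new_list = [15, 15, 15, 15, 19, 19, 19], cur_max = 19
After iteration 8: temp = 13, new_list = [15, 15, 15, 15, 19, 19, 19, 19], cur_max = 19
After iteration 9: temp = 5, new_list = [15, 15, 15, 15, 19, 19, 19, 19, 19], cur_max = 19
Loop ends.
new_list[-1] = 19

Final answer: 19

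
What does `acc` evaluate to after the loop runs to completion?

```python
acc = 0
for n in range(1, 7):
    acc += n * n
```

Let's trace through this code step by step.

Initialize: acc = 0
Entering loop: for n in range(1, 7):
After iteration 1: n = 1, acc = 1
After iteration 2: n = 2, acc = 5
After iteration 3: n = 3, acc = 14
After iteration 4: n = 4, acc = 30
After iteration 5: n = 5, acc = 55
After iteration 6: n = 6, acc = 91
Loop ends.

Final answer: 91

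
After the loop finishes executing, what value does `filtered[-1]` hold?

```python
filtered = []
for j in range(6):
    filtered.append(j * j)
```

Let's trace through this code step by step.

Initialize: filtered = []
Entering loop: for j in range(6):
After iteration 1: j = 0, filtered = [0]
After iteration 2: j = 1, filtered = [0, 1]
After iteration 3: j = 2, filtered = [0, 1, 4]
After iteration 4: j = 3, filtered = [0, 1, 4, 9]
After iteration 5: j = 4, filtered = [0, 1, 4, 9, 16]
After iteration 6: j = 5, filtered = [0, 1, 4, 9, 16, 25]
Loop ends.
filtered[-1] = 25

Final answer: 25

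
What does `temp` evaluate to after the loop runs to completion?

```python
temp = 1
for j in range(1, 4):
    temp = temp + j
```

Let's trace through this code step by step.

Initialize: temp = 1
Entering loop: for j in range(1, 4):
After iteration 1: j = 1, temp = 2
After iteration 2: j = 2, temp = 4
After iteration 3: j = 3, temp = 7
Loop ends.

Final answer: 7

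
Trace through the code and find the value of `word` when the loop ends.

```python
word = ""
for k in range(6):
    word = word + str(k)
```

Let's trace through this code step by step.

Initialize: word = ''
Entering loop: for k in range(6):
After iteration 1: k = 0, word = '0'
After iteration 2: k = 1, word = '01'
After iteration 3: k = 2, word = '012'
After iteration 4: k = 3, word = '0123'
After iteration 5: k = 4, word = '01234'
After iteration 6: k = 5, word = '012345'
Loop ends.

Final answer: '012345'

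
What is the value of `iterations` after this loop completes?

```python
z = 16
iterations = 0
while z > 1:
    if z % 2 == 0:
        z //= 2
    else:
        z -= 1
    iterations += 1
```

Let's trace through this code step by step.

Initialize: z = 16
Initialize: iterations = 0
Entering loop: while z > 1:
After iteration 1: z = 8, iterations = 1
After iteration 2: z = 4, iterations = 2
After iteration 3: z = 2, iterations = 3
After iteration 4: z = 1, iterations = 4
Loop ends.

Final answer: 4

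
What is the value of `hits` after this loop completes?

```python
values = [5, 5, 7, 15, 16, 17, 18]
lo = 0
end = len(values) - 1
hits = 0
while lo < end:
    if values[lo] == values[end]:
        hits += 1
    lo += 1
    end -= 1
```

Let's trace through this code step by step.

Initialize: values = [5, 5, 7, 15, 16, 17, 18]
Initialize: lo = 0
Initialize: end = 6
Initialize: hits = 0
Entering loop: while lo < end:
After iteration 1: lo = 1, end = 5, hits = 0
After iteration 2: lo = 2, end = 4, hits = 0
After iteration 3: lo = 3, end = 3, hits = 0
Loop ends.

Final answer: 0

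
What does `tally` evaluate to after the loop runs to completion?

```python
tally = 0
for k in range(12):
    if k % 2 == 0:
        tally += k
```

Let's trace through this code step by step.

Initialize: tally = 0
Entering loop: for k in range(12):
After iteration 1: k = 0, tally = 0
After iteration 2: k = 1, tally = 0
After iteration 3: k = 2, tally = 2
After iteration 4: k = 3, tally = 2
After iteration 5: k = 4, tally = 6
After iteration 6: k = 5, tally = 6
After iteration 7: k = 6, tally = 12
After iteration 8: k = 7, tally = 12
After iteration 9: k = 8, tally = 20
After iteration 10: k = 9, tally = 20
After iteration 11: k = 10, tally = 30
After iteration 12: k = 11, tally = 30
Loop ends.

Final answer: 30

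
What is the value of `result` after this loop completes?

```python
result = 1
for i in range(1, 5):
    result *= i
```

Let's trace through this code step by step.

Initialize: result = 1
Entering loop: for i in range(1, 5):
After iteration 1: i = 1, result = 1
After iteration 2: i = 2, result = 2
After iteration 3: i = 3, result = 6
After iteration 4: i = 4, result = 24
Loop ends.

Final answer: 24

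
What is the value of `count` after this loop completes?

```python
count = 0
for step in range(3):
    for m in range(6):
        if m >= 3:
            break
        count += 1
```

Let's trace through this code step by step.

Initialize: count = 0
Entering loop: for step in range(3):
After iteration 1: step = 0, count = 3
After iteration 2: step = 1, count = 6
After iteration 3: step = 2, count = 9
Loop ends.

Final answer: 9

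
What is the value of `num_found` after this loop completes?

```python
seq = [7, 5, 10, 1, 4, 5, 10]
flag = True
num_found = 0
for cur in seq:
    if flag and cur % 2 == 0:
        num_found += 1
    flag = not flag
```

Let's trace through this code step by step.

Initialize: seq = [7, 5, 10, 1, 4, 5, 10]
Initialize: flag = True
Initialize: num_found = 0
Entering loop: for cur in seq:
After iteration 1: cur = 7, flag = False, num_found = 0
After iteration 2: cur = 5, flag = True, num_found = 0
After iteration 3: cur = 10, flag = False, num_found = 1
After iteration 4: cur = 1, flag = True, num_found = 1
After iteration 5: cur = 4, flag = False, num_found = 2
After iteration 6: cur = 5, flag = True, num_found = 2
After iteration 7: cur = 10, flag = False, num_found = 3
Loop ends.

Final answer: 3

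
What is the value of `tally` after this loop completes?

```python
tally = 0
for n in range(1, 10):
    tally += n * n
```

Let's trace through this code step by step.

Initialize: tally = 0
Entering loop: for n in range(1, 10):
After iteration 1: n = 1, tally = 1
After iteration 2: n = 2, tally = 5
After iteration 3: n = 3, tally = 14
After iteration 4: n = 4, tally = 30
After iteration 5: n = 5, tally = 55
After iteration 6: n = 6, tally = 91
After iteration 7: n = 7, tally = 140
After iteration 8: n = 8, tally = 204
After iteration 9: n = 9, tally = 285
Loop ends.

Final answer: 285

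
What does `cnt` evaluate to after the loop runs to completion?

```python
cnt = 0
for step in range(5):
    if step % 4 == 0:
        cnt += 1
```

Let's trace through this code step by step.

Initialize: cnt = 0
Entering loop: for step in range(5):
After iteration 1: step = 0, cnt = 1
After iteration 2: step = 1, cnt = 1
After iteration 3: step = 2, cnt = 1
After iteration 4: step = 3, cnt = 1
After iteration 5: step = 4, cnt = 2
Loop ends.

Final answer: 2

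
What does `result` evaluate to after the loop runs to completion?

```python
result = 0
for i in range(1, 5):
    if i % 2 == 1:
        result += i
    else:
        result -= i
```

Let's trace through this code step by step.

Initialize: result = 0
Entering loop: for i in range(1, 5):
After iteration 1: i = 1, result = 1
After iteration 2: i = 2, result = -1
After iteration 3: i = 3, result = 2
After iteration 4: i = 4, result = -2
Loop ends.

Final answer: -2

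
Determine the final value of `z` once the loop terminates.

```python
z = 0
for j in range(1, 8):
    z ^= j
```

Let's trace through this code step by step.

Initialize: z = 0
Entering loop: for j in range(1, 8):
After iteration 1: j = 1, z = 1
After iteration 2: j = 2, z = 3
After iteration 3: j = 3, z = 0
After iteration 4: j = 4, z = 4
After iteration 5: j = 5, z = 1
After iteration 6: j = 6, z = 7
After iteration 7: j = 7, z = 0
Loop ends.

Final answer: 0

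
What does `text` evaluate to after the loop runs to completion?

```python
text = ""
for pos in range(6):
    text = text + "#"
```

Let's trace through this code step by step.

Initialize: text = ''
Entering loop: for pos in range(6):
After iteration 1: pos = 0, text = '#'
After iteration 2: pos = 1, text = '##'
After iteration 3: pos = 2, text = '###'
After iteration 4: pos = 3, text = '####'
After iteration 5: pos = 4, text = '#####'
After iteration 6: pos = 5, text = '######'
Loop ends.

Final answer: '######'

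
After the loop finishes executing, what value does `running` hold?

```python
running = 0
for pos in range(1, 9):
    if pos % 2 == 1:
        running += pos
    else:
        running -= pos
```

Let's trace through this code step by step.

Initialize: running = 0
Entering loop: for pos in range(1, 9):
After iteration 1: pos = 1, running = 1
After iteration 2: pos = 2, running = -1
After iteration 3: pos = 3, running = 2
After iteration 4: pos = 4, running = -2
After iteration 5: pos = 5, running = 3
After iteration 6: pos = 6, running = -3
After iteration 7: pos = 7, running = 4
After iteration 8: pos = 8, running = -4
Loop ends.

Final answer: -4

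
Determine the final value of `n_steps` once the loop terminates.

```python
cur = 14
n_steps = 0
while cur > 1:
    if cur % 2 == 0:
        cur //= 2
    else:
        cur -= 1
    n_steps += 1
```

Let's trace through this code step by step.

Initialize: cur = 14
Initialize: n_steps = 0
Entering loop: while cur > 1:
After iteration 1: cur = 7, n_steps = 1
After iteration 2: cur = 6, n_steps = 2
After iteration 3: cur = 3, n_steps = 3
After iteration 4: cur = 2, n_steps = 4
After iteration 5: cur = 1, n_steps = 5
Loop ends.

Final answer: 5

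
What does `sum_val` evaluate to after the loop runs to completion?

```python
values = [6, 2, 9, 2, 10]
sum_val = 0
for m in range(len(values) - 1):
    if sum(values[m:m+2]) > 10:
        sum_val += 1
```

Let's trace through this code step by step.

Initialize: values = [6, 2, 9, 2, 10]
Initialize: sum_val = 0
Entering loop: for m in range(len(values) - 1):
After iteration 1: m = 0, sum_val = 0
After iteration 2: m = 1, sum_val = 1
After iteration 3: m = 2, sum_val = 2
After iteration 4: m = 3, sum_val = 3
Loop ends.

Final answer: 3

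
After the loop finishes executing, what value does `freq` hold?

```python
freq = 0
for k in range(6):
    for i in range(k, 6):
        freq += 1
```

Let's trace through this code step by step.

Initialize: freq = 0
Entering loop: for k in range(6):
After iteration 1: k = 0, freq = 6
After iteration 2: k = 1, freq = 11
After iteration 3: k = 2, freq = 15
After iteration 4: k = 3, freq = 18
After iteration 5: k = 4, freq = 20
After iteration 6: k = 5, freq = 21
Loop ends.

Final answer: 21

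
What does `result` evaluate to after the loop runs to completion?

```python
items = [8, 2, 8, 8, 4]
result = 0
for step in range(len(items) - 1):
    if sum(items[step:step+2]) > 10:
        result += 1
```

Let's trace through this code step by step.

Initialize: items = [8, 2, 8, 8, 4]
Initialize: result = 0
Entering loop: for step in range(len(items) - 1):
After iteration 1: step = 0, result = 0
After iteration 2: step = 1, result = 0
After iteration 3: step = 2, result = 1
After iteration 4: step = 3, result = 2
Loop ends.

Final answer: 2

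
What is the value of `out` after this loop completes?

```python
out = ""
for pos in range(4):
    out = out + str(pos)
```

Let's trace through this code step by step.

Initialize: out = ''
Entering loop: for pos in range(4):
After iteration 1: pos = 0, out = '0'
After iteration 2: pos = 1, out = '01'
After iteration 3: pos = 2, out = '012'
After iteration 4: pos = 3, out = '0123'
Loop ends.

Final answer: '0123'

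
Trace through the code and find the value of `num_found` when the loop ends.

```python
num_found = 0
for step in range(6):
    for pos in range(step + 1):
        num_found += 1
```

Let's trace through this code step by step.

Initialize: num_found = 0
Entering loop: for step in range(6):
After iteration 1: step = 0, num_found = 1, pos = 0
After iteration 2: step = 1, num_found = 3, pos = 1
After iteration 3: step = 2, num_found = 6, pos = 2
After iteration 4: step = 3, num_found = 10, pos = 3
After iteration 5: step = 4, num_found = 15, pos = 4
After iteration 6: step = 5, num_found = 21, pos = 5
Loop ends.

Final answer: 21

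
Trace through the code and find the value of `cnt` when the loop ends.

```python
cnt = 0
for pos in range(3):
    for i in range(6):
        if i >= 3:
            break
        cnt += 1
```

Let's trace through this code step by step.

Initialize: cnt = 0
Entering loop: for pos in range(3):
After iteration 1: pos = 0, cnt = 3
After iteration 2: pos = 1, cnt = 6
After iteration 3: pos = 2, cnt = 9
Loop ends.

Final answer: 9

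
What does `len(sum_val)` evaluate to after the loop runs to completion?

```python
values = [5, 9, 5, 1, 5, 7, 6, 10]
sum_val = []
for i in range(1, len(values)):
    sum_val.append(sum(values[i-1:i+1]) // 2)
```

Let's trace through this code step by step.

Initialize: values = [5, 9, 5, 1, 5, 7, 6, 10]
Initialize: sum_val = []
Entering loop: for i in range(1, len(values)):
After iteration 1: i = 1, sum_val = [7]
After iteration 2: i = 2, sum_val = [7, 7]
After iteration 3: i = 3, sum_val = [7, 7, 3]
After iteration 4: i = 4, sum_val = [7, 7, 3, 3]
After iteration 5: i = 5, sum_val = [7, 7, 3, 3, 6]
After iteration 6: i = 6, sum_val = [7, 7, 3, 3, 6, 6]
After iteration 7: i = 7, sum_val = [7, 7, 3, 3, 6, 6, 8]
Loop ends.
len(sum_val) = 7

Final answer: 7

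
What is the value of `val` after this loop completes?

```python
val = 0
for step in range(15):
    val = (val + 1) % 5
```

Let's trace through this code step by step.

Initialize: val = 0
Entering loop: for step in range(15):
After iteration 1: step = 0, val = 1
After iteration 2: step = 1, val = 2
After iteration 3: step = 2, val = 3
After iteration 4: step = 3, val = 4
After iteration 5: step = 4, val = 0
After iteration 6: step = 5, val = 1
After iteration 7: step = 6, val = 2
After iteration 8: step = 7, val = 3
After iteration 9: step = 8, val = 4
After iteration 10: step = 9, val = 0
After iteration 11: step = 10, val = 1
After iteration 12: step = 11, val = 2
After iteration 13: step = 12, val = 3
After iteration 14: step = 13, val = 4
After iteration 15: step = 14, val = 0
Loop ends.

Final answer: 0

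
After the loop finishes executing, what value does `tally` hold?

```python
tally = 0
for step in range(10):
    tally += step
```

Let's trace through this code step by step.

Initialize: tally = 0
Entering loop: for step in range(10):
After iteration 1: step = 0, tally = 0
After iteration 2: step = 1, tally = 1
After iteration 3: step = 2, tally = 3
After iteration 4: step = 3, tally = 6
After iteration 5: step = 4, tally = 10
After iteration 6: step = 5, tally = 15
After iteration 7: step = 6, tally = 21
After iteration 8: step = 7, tally = 28
After iteration 9: step = 8, tally = 36
After iteration 10: step = 9, tally = 45
Loop ends.

Final answer: 45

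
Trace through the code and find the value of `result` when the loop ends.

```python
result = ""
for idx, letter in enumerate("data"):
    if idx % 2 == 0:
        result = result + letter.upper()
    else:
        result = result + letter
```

Let's trace through this code step by step.

Initialize: result = ''
Entering loop: for idx, letter in enumerate("data"):
After iteration 1: idx = 0, letter = 'd', result = 'D'
After iteration 2: idx = 1, letter = 'a', result = 'Da'
After iteration 3: idx = 2, letter = 't', result = 'DaT'
After iteration 4: idx = 3, letter = 'a', result = 'DaTa'
Loop ends.

Final answer: 'DaTa'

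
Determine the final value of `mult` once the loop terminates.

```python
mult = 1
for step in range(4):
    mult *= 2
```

Let's trace through this code step by step.

Initialize: mult = 1
Entering loop: for step in range(4):
After iteration 1: step = 0, mult = 2
After iteration 2: step = 1, mult = 4
After iteration 3: step = 2, mult = 8
After iteration 4: step = 3, mult = 16
Loop ends.

Final answer: 16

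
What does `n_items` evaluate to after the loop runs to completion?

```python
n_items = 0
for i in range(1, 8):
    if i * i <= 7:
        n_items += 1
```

Let's trace through this code step by step.

Initialize: n_items = 0
Entering loop: for i in range(1, 8):
After iteration 1: i = 1, n_items = 1
After iteration 2: i = 2, n_items = 2
After iteration 3: i = 3, n_items = 2
After iteration 4: i = 4, n_items = 2
After iteration 5: i = 5, n_items = 2
After iteration 6: i = 6, n_items = 2
After iteration 7: i = 7, n_items = 2
Loop ends.

Final answer: 2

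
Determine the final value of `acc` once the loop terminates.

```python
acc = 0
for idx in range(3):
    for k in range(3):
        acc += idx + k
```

Let's trace through this code step by step.

Initialize: acc = 0
Entering loop: for idx in range(3):
After iteration 1: idx = 0, acc = 3
After iteration 2: idx = 1, acc = 9
After iteration 3: idx = 2, acc = 18
Loop ends.

Final answer: 18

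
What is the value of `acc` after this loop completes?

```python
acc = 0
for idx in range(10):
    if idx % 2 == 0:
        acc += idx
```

Let's trace through this code step by step.

Initialize: acc = 0
Entering loop: for idx in range(10):
After iteration 1: idx = 0, acc = 0
After iteration 2: idx = 1, acc = 0
After iteration 3: idx = 2, acc = 2
After iteration 4: idx = 3, acc = 2
After iteration 5: idx = 4, acc = 6
After iteration 6: idx = 5, acc = 6
After iteration 7: idx = 6, acc = 12
After iteration 8: idx = 7, acc = 12
After iteration 9: idx = 8, acc = 20
After iteration 10: idx = 9, acc = 20
Loop ends.

Final answer: 20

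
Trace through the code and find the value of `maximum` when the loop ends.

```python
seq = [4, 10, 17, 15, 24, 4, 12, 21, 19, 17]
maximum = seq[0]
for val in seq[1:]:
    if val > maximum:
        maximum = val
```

Let's trace through this code step by step.

Initialize: seq = [4, 10, 17, 15, 24, 4, 12, 21, 19, 17]
Initialize: maximum = 4
Entering loop: for val in seq[1:]:
After iteration 1: val = 10, maximum = 10
After iteration 2: val = 17, maximum = 17
After iteration 3: val = 15, maximum = 17
After iteration 4: val = 24, maximum = 24
After iteration 5: val = 4, maximum = 24
After iteration 6: val = 12, maximum = 24
After iteration 7: val = 21, maximum = 24
After iteration 8: val = 19, maximum = 24
After iteration 9: val = 17, maximum = 24
Loop ends.

Final answer: 24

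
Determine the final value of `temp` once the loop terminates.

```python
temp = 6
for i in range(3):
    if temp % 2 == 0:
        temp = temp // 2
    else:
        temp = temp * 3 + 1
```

Let's trace through this code step by step.

Initialize: temp = 6
Entering loop: for i in range(3):
After iteration 1: i = 0, temp = 3
After iteration 2: i = 1, temp = 10
After iteration 3: i = 2, temp = 5
Loop ends.

Final answer: 5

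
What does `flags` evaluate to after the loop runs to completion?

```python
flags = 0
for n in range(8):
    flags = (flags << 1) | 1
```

Let's trace through this code step by step.

Initialize: flags = 0
Entering loop: for n in range(8):
After iteration 1: n = 0, flags = 1
After iteration 2: n = 1, flags = 3
After iteration 3: n = 2, flags = 7
After iteration 4: n = 3, flags = 15
After iteration 5: n = 4, flags = 31
After iteration 6: n = 5, flags = 63
After iteration 7: n = 6, flags = 127
After iteration 8: n = 7, flags = 255
Loop ends.

Final answer: 255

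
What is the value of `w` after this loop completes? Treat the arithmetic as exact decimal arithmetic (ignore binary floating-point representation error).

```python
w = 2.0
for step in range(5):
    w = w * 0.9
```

Let's trace through this code step by step.

Initialize: w = 2.0
Entering loop: for step in range(5):
After iteration 1: step = 0, w = 1.8
After iteration 2: step = 1, w = 1.62
After iteration 3: step = 2, w = 1.458
After iteration 4: step = 3, w = 1.3122
After iteration 5: step = 4, w = 1.18098
Loop ends.

Final answer: 1.18098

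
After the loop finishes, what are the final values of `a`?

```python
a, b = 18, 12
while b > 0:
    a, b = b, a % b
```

Let's trace through this code step by step.

Initialize: a = 18
Initialize: b = 12
Entering loop: while b > 0:
After iteration 1: a = 12, b = 6
After iteration 2: a = 6, b = 0
Loop ends.

Final answer: 6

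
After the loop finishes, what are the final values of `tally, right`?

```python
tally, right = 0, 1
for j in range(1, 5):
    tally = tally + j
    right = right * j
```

Let's trace through this code step by step.

Initialize: tally = 0
Initialize: right = 1
Entering loop: for j in range(1, 5):
After iteration 1: j = 1, tally = 1, right = 1
After iteration 2: j = 2, tally = 3, right = 2
After iteration 3: j = 3, tally = 6, right = 6
After iteration 4: j = 4, tally = 10, right = 24
Loop ends.

Final answer: 10, 24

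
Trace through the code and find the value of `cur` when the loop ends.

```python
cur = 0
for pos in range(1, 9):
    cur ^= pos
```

Let's trace through this code step by step.

Initialize: cur = 0
Entering loop: for pos in range(1, 9):
After iteration 1: pos = 1, cur = 1
After iteration 2: pos = 2, cur = 3
After iteration 3: pos = 3, cur = 0
After iteration 4: pos = 4, cur = 4
After iteration 5: pos = 5, cur = 1
After iteration 6: pos = 6, cur = 7
After iteration 7: pos = 7, cur = 0
After iteration 8: pos = 8, cur = 8
Loop ends.

Final answer: 8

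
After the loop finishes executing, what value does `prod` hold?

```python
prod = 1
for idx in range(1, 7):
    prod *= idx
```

Let's trace through this code step by step.

Initialize: prod = 1
Entering loop: for idx in range(1, 7):
After iteration 1: idx = 1, prod = 1
After iteration 2: idx = 2, prod = 2
After iteration 3: idx = 3, prod = 6
After iteration 4: idx = 4, prod = 24
After iteration 5: idx = 5, prod = 120
After iteration 6: idx = 6, prod = 720
Loop ends.

Final answer: 720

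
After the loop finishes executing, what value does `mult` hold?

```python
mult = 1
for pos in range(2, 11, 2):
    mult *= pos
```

Let's trace through this code step by step.

Initialize: mult = 1
Entering loop: for pos in range(2, 11, 2):
After iteration 1: pos = 2, mult = 2
After iteration 2: pos = 4, mult = 8
After iteration 3: pos = 6, mult = 48
After iteration 4: pos = 8, mult = 384
After iteration 5: pos = 10, mult = 3840
Loop ends.

Final answer: 3840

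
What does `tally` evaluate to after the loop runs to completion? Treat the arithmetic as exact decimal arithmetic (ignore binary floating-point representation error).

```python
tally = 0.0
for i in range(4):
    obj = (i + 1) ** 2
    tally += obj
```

Let's trace through this code step by step.

Initialize: tally = 0.0
Entering loop: for i in range(4):
After iteration 1: i = 0, tally = 1.0, obj = 1
After iteration 2: i = 1, tally = 5.0, obj = 4
After iteration 3: i = 2, tally = 14.0, obj = 9
After iteration 4: i = 3, tally = 30.0, obj = 16
Loop ends.

Final answer: 30.0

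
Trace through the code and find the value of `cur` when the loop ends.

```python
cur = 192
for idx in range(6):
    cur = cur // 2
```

Let's trace through this code step by step.

Initialize: cur = 192
Entering loop: for idx in range(6):
After iteration 1: idx = 0, cur = 96
After iteration 2: idx = 1, cur = 48
After iteration 3: idx = 2, cur = 24
After iteration 4: idx = 3, cur = 12
After iteration 5: idx = 4, cur = 6
After iteration 6: idx = 5, cur = 3
Loop ends.

Final answer: 3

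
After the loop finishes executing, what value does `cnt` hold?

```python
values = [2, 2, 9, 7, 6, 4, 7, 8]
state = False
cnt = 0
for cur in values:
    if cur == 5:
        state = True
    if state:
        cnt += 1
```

Let's trace through this code step by step.

Initialize: values = [2, 2, 9, 7, 6, 4, 7, 8]
Initialize: state = False
Initialize: cnt = 0
Entering loop: for cur in values:
After iteration 1: cur = 2, cnt = 0
After iteration 2: cur = 2, cnt = 0
After iteration 3: cur = 9, cnt = 0
After iteration 4: cur = 7, cnt = 0
After iteration 5: cur = 6, cnt = 0
After iteration 6: cur = 4, cnt = 0
After iteration 7: cur = 7, cnt = 0
After iteration 8: cur = 8, cnt = 0
Loop ends.

Final answer: 0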